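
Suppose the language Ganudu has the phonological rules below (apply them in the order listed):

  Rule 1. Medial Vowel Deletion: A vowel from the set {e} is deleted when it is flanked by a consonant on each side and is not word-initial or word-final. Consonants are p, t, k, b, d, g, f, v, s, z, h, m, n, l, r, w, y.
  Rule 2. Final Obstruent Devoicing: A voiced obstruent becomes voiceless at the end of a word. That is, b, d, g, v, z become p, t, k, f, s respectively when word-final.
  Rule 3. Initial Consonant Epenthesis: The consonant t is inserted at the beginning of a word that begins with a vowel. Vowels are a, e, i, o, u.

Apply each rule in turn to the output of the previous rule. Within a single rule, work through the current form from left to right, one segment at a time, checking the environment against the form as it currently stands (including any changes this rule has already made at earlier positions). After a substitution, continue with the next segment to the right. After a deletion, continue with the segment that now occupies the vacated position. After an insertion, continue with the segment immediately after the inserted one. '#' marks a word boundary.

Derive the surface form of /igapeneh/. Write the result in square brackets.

Rule 1 Medial Vowel Deletion: [igapeneh] → [igapnh]
Rule 2 Final Obstruent Devoicing: no change — [igapnh]
Rule 3 Initial Consonant Epenthesis: [igapnh] → [tigapnh]

[tigapnh]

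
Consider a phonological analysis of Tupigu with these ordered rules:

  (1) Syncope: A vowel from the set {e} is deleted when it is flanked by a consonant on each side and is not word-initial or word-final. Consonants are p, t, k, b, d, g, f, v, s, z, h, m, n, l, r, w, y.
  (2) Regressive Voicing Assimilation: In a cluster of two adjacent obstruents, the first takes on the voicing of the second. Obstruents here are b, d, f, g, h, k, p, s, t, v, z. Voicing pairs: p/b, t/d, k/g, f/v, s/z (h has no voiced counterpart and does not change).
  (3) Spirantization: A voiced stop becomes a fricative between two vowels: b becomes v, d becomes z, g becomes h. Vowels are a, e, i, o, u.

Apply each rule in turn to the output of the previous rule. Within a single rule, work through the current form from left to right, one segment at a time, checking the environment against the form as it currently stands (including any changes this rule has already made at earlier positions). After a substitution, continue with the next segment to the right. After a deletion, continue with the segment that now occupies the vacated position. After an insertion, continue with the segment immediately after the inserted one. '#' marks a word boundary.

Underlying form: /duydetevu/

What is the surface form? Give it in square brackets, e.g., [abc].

(1) Syncope: [duydetevu] → [duydtvu]
(2) Regressive Voicing Assimilation: [duydtvu] → [duytdvu]
(3) Spirantization: no change — [duytdvu]

[duytdvu]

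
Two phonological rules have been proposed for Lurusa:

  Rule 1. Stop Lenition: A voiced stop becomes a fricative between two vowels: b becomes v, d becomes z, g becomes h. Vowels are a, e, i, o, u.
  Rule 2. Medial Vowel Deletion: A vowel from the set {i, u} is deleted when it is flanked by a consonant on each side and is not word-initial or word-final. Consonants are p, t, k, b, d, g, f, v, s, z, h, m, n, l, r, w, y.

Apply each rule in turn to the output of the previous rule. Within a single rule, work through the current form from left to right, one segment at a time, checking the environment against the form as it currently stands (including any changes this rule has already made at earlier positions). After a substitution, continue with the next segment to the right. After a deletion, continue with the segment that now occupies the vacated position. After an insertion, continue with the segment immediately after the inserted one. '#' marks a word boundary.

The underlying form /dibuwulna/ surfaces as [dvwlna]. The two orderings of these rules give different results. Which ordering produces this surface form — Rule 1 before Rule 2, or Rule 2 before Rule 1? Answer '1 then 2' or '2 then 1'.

Order 1 then 2:
  1 Stop Lenition: [dibuwulna] → [divuwulna]
  2 Medial Vowel Deletion: [divuwulna] → [dvwlna]
  result: [dvwlna]
Order 2 then 1:
  2 Medial Vowel Deletion: [dibuwulna] → [dbwlna]
  1 Stop Lenition: no change — [dbwlna]
  result: [dbwlna]

1 then 2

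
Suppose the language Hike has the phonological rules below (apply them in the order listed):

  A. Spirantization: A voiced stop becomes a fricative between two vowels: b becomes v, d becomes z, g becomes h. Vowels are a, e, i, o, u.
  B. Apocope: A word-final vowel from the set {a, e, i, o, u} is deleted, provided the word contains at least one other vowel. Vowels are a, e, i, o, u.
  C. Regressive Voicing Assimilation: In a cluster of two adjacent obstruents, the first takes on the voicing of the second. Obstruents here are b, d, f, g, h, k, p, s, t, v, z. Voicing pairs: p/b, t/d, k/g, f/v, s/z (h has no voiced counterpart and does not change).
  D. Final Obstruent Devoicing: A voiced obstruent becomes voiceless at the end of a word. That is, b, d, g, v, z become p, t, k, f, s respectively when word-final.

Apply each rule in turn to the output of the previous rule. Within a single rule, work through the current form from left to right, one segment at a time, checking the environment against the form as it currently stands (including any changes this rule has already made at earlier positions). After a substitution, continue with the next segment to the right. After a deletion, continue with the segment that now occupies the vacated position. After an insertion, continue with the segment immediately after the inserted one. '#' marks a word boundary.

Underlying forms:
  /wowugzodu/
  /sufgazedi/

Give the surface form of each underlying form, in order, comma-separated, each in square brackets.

/wowugzodu/:
  A Spirantization: [wowugzodu] → [wowugzozu]
  B Apocope: [wowugzozu] → [wowugzoz]
  C Regressive Voicing Assimilation: no change — [wowugzoz]
  D Final Obstruent Devoicing: [wowugzoz] → [wowugzos]
/sufgazedi/:
  A Spirantization: [sufgazedi] → [sufgazezi]
  B Apocope: [sufgazezi] → [sufgazez]
  C Regressive Voicing Assimilation: [sufgazez] → [suvgazez]
  D Final Obstruent Devoicing: [suvgazez] → [suvgazes]

[wowugzos], [suvgazes]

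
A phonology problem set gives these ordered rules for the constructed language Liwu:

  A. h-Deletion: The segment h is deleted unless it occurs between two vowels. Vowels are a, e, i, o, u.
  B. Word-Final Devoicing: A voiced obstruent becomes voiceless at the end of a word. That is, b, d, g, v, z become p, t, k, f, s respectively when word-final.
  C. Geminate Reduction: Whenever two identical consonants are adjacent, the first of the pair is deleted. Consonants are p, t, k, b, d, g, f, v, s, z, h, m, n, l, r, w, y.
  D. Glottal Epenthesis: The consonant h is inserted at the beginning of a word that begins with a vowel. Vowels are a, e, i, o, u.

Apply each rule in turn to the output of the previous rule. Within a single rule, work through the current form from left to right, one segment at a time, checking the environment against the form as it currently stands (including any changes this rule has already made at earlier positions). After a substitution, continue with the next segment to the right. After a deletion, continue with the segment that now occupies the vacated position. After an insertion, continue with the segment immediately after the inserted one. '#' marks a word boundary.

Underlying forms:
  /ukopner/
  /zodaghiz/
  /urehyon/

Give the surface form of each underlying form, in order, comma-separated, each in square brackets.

/ukopner/:
  A h-Deletion: no change — [ukopner]
  B Word-Final Devoicing: no change — [ukopner]
  C Geminate Reduction: no change — [ukopner]
  D Glottal Epenthesis: [ukopner] → [hukopner]
/zodaghiz/:
  A h-Deletion: [zodaghiz] → [zodagiz]
  B Word-Final Devoicing: [zodagiz] → [zodagis]
  C Geminate Reduction: no change — [zodagis]
  D Glottal Epenthesis: no change — [zodagis]
/urehyon/:
  A h-Deletion: [urehyon] → [ureyon]
  B Word-Final Devoicing: no change — [ureyon]
  C Geminate Reduction: no change — [ureyon]
  D Glottal Epenthesis: [ureyon] → [hureyon]

[hukopner], [zodagis], [hureyon]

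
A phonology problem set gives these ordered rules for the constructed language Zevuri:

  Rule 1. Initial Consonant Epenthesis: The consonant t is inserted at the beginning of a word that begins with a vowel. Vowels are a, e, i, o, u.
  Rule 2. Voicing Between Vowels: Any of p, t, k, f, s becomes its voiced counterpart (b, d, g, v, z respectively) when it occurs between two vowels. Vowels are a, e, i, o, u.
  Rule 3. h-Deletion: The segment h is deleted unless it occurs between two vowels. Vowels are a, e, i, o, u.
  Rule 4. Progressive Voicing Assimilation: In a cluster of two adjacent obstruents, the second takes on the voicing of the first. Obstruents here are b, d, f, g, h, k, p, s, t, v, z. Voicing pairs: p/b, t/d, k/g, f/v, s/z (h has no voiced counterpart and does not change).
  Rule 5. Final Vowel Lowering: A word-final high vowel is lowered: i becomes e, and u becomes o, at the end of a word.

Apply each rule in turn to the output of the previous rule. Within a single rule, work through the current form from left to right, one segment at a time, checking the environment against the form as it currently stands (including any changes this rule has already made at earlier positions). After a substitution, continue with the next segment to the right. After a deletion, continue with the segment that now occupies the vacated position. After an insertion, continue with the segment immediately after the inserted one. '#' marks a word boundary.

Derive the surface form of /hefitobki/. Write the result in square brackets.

Rule 1 Initial Consonant Epenthesis: no change — [hefitobki]
Rule 2 Voicing Between Vowels: [hefitobki] → [hevidobki]
Rule 3 h-Deletion: [hevidobki] → [evidobki]
Rule 4 Progressive Voicing Assimilation: [evidobki] → [evidobgi]
Rule 5 Final Vowel Lowering: [evidobgi] → [evidobge]

[evidobge]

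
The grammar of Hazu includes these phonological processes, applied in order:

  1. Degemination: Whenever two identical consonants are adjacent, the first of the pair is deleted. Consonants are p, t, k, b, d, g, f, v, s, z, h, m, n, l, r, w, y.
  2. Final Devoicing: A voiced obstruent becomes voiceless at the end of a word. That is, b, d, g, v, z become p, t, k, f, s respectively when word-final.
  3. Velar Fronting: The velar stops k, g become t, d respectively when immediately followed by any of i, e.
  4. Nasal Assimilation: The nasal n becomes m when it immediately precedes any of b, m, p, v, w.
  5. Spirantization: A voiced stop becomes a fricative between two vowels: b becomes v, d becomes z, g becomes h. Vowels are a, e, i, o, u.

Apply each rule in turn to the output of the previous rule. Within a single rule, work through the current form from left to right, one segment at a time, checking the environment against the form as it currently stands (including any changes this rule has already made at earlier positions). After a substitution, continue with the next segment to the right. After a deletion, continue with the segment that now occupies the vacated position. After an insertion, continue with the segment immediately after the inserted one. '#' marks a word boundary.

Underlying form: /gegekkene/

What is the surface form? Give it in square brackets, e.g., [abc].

1 Degemination: [gegekkene] → [gegekene]
2 Final Devoicing: no change — [gegekene]
3 Velar Fronting: [gegekene] → [dedetene]
4 Nasal Assimilation: no change — [dedetene]
5 Spirantization: [dedetene] → [dezetene]

[dezetene]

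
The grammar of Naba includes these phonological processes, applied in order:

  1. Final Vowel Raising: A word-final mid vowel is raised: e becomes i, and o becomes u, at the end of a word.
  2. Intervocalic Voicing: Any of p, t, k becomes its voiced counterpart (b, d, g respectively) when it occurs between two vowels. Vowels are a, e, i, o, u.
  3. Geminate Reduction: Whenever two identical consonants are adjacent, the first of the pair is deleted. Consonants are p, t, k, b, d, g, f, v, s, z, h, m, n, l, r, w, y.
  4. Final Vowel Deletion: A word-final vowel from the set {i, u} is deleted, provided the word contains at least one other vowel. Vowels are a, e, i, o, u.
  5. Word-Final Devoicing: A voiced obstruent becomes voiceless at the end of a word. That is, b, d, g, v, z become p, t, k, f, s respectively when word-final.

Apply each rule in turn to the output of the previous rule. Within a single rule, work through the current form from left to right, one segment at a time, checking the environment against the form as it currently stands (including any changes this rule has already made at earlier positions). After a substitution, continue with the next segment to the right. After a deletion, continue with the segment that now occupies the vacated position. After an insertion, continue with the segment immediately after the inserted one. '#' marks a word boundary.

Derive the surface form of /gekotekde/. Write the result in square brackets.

[gegodekt]

1 Final Vowel Raising: [gekotekde] → [gekotekdi]
2 Intervocalic Voicing: [gekotekdi] → [gegodekdi]
3 Geminate Reduction: no change — [gegodekdi]
4 Final Vowel Deletion: [gegodekdi] → [gegodekd]
5 Word-Final Devoicing: [gegodekd] → [gegodekt]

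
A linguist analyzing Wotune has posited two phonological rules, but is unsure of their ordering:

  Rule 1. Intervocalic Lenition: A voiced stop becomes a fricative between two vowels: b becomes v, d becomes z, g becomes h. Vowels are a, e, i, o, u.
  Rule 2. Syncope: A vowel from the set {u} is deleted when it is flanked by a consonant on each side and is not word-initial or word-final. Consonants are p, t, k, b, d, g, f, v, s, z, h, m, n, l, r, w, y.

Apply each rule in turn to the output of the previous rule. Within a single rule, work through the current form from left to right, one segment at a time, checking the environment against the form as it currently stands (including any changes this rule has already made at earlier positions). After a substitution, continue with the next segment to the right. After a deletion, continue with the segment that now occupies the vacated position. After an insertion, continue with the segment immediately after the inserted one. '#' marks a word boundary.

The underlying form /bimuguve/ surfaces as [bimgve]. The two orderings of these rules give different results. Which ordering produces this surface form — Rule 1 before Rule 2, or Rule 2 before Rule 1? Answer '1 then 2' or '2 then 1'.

2 then 1

Order 1 then 2:
  1 Intervocalic Lenition: [bimuguve] → [bimuhuve]
  2 Syncope: [bimuhuve] → [bimhve]
  result: [bimhve]
Order 2 then 1:
  2 Syncope: [bimuguve] → [bimgve]
  1 Intervocalic Lenition: no change — [bimgve]
  result: [bimgve]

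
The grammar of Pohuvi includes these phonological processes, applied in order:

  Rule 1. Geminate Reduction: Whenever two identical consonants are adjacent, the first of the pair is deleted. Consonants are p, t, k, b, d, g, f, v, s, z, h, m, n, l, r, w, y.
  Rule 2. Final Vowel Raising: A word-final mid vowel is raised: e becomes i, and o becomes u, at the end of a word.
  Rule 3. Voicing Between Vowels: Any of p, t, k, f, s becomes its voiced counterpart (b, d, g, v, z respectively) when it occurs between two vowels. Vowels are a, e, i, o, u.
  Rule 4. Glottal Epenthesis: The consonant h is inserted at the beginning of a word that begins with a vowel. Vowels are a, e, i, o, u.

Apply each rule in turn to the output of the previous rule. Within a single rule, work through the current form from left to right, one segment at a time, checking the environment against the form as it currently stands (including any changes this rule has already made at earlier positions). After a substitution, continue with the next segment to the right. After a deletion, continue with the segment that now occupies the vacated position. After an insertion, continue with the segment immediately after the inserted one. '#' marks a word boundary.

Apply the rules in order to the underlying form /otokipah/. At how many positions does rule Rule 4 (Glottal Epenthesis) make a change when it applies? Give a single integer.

Rule 1 Geminate Reduction: no change — [otokipah]
Rule 2 Final Vowel Raising: no change — [otokipah]
Rule 3 Voicing Between Vowels: [otokipah] → [odogibah]
Rule 4 Glottal Epenthesis: [odogibah] → [hodogibah]
Rule Rule 4 changed 1 position(s).

1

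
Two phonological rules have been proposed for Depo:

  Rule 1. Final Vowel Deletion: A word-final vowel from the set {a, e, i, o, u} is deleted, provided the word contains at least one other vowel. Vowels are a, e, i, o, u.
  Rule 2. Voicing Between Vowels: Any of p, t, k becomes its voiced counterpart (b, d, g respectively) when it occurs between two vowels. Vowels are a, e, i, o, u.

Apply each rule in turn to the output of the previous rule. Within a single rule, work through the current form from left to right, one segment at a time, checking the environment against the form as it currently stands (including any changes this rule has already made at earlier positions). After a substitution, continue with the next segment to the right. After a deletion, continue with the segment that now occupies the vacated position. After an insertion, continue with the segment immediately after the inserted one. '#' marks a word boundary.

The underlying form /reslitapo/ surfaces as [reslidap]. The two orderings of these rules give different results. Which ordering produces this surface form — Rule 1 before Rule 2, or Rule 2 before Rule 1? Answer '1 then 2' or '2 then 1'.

1 then 2

Order 1 then 2:
  1 Final Vowel Deletion: [reslitapo] → [reslitap]
  2 Voicing Between Vowels: [reslitap] → [reslidap]
  result: [reslidap]
Order 2 then 1:
  2 Voicing Between Vowels: [reslitapo] → [reslidabo]
  1 Final Vowel Deletion: [reslidabo] → [reslidab]
  result: [reslidab]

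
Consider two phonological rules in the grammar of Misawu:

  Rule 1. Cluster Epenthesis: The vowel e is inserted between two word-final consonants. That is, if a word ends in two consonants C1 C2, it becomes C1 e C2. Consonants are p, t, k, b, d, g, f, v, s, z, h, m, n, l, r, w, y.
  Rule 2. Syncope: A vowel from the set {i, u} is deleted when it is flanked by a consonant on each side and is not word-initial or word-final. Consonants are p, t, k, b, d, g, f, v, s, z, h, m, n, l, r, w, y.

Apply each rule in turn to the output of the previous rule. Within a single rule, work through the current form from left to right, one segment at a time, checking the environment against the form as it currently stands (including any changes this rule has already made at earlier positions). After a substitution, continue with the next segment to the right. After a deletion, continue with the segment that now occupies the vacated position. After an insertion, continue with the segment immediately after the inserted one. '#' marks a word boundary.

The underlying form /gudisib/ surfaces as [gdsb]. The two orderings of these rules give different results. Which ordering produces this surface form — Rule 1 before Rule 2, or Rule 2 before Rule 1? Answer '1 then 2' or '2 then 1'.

Order 1 then 2:
  1 Cluster Epenthesis: no change — [gudisib]
  2 Syncope: [gudisib] → [gdsb]
  result: [gdsb]
Order 2 then 1:
  2 Syncope: [gudisib] → [gdsb]
  1 Cluster Epenthesis: [gdsb] → [gdseb]
  result: [gdseb]

1 then 2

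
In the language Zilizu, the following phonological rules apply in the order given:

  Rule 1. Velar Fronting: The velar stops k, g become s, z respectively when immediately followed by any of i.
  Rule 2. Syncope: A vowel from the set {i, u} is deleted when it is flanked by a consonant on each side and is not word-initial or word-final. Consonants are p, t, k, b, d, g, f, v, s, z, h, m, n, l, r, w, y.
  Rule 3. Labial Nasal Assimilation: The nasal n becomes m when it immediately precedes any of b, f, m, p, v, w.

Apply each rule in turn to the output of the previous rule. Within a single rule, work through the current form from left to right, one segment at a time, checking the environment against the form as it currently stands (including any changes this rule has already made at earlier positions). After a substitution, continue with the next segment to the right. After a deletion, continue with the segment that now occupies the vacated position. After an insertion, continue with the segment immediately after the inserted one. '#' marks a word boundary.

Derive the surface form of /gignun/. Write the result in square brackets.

[zgnn]

Rule 1 Velar Fronting: [gignun] → [zignun]
Rule 2 Syncope: [zignun] → [zgnn]
Rule 3 Labial Nasal Assimilation: no change — [zgnn]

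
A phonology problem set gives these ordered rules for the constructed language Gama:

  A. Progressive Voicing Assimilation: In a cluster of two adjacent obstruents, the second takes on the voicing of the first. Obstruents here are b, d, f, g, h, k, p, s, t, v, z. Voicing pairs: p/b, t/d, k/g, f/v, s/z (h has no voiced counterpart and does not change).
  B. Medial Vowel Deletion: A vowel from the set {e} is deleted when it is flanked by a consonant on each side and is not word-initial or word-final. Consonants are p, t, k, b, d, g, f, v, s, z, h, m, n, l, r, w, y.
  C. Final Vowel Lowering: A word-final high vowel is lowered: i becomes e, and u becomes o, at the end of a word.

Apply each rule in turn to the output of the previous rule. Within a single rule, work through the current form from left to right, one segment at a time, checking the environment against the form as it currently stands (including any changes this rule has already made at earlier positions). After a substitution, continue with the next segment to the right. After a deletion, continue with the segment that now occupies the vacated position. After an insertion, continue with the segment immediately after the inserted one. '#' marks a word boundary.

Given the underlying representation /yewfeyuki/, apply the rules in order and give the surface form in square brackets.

A Progressive Voicing Assimilation: no change — [yewfeyuki]
B Medial Vowel Deletion: [yewfeyuki] → [ywfyuki]
C Final Vowel Lowering: [ywfyuki] → [ywfyuke]

[ywfyuke]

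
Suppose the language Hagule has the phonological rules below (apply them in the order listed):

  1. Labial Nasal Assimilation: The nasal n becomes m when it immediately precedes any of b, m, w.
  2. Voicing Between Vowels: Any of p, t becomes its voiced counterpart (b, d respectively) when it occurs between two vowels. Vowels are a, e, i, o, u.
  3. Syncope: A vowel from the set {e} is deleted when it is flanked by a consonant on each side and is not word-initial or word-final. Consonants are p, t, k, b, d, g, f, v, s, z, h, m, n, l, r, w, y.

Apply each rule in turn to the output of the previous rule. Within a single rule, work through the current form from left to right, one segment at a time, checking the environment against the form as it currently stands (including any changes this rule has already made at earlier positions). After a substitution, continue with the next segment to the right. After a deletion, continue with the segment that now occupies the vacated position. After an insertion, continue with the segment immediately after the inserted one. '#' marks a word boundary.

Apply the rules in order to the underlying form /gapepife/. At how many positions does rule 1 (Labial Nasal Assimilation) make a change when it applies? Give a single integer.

0

1 Labial Nasal Assimilation: no change — [gapepife]
2 Voicing Between Vowels: [gapepife] → [gabebife]
3 Syncope: [gabebife] → [gabbife]
Rule 1 changed 0 position(s).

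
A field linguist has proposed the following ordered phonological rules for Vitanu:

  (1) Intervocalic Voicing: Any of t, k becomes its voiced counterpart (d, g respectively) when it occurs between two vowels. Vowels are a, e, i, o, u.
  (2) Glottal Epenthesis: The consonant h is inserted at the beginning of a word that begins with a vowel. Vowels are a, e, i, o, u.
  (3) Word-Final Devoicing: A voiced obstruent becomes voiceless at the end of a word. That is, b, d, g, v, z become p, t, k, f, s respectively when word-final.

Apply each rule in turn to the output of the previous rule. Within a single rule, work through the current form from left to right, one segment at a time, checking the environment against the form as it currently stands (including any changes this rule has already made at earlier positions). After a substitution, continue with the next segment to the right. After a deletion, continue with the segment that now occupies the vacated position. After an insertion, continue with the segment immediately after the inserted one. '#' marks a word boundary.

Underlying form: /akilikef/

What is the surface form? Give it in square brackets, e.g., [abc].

(1) Intervocalic Voicing: [akilikef] → [agiligef]
(2) Glottal Epenthesis: [agiligef] → [hagiligef]
(3) Word-Final Devoicing: no change — [hagiligef]

[hagiligef]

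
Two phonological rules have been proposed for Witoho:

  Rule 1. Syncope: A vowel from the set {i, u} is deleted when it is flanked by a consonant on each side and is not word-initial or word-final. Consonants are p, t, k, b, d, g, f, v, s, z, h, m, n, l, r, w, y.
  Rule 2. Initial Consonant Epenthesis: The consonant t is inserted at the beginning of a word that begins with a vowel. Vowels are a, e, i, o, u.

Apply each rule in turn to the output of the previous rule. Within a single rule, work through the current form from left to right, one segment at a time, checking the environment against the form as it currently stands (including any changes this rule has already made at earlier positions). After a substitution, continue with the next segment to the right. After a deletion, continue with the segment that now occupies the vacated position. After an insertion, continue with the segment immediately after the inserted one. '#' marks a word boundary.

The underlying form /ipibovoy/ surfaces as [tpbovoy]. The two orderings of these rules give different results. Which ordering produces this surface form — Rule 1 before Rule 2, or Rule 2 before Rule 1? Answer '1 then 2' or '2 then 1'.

2 then 1

Order 1 then 2:
  1 Syncope: [ipibovoy] → [ipbovoy]
  2 Initial Consonant Epenthesis: [ipbovoy] → [tipbovoy]
  result: [tipbovoy]
Order 2 then 1:
  2 Initial Consonant Epenthesis: [ipibovoy] → [tipibovoy]
  1 Syncope: [tipibovoy] → [tpbovoy]
  result: [tpbovoy]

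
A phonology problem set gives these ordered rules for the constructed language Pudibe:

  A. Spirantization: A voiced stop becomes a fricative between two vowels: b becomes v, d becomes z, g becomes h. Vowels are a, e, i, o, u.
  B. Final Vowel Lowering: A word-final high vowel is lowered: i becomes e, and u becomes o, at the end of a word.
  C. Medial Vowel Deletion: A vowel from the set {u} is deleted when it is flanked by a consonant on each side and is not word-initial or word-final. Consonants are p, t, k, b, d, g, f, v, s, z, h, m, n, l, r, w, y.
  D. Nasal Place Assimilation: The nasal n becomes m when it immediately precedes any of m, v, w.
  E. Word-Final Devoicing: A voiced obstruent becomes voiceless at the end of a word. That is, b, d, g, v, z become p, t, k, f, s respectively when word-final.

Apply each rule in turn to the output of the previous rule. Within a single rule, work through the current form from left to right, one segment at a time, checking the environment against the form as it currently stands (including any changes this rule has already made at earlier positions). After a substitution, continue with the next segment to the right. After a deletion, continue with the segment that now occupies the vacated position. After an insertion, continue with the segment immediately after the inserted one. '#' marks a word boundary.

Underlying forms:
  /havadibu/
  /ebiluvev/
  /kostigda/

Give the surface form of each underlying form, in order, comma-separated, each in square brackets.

[havazivo], [evilvef], [kostigda]

/havadibu/:
  A Spirantization: [havadibu] → [havazivu]
  B Final Vowel Lowering: [havazivu] → [havazivo]
  C Medial Vowel Deletion: no change — [havazivo]
  D Nasal Place Assimilation: no change — [havazivo]
  E Word-Final Devoicing: no change — [havazivo]
/ebiluvev/:
  A Spirantization: [ebiluvev] → [eviluvev]
  B Final Vowel Lowering: no change — [eviluvev]
  C Medial Vowel Deletion: [eviluvev] → [evilvev]
  D Nasal Place Assimilation: no change — [evilvev]
  E Word-Final Devoicing: [evilvev] → [evilvef]
/kostigda/:
  A Spirantization: no change — [kostigda]
  B Final Vowel Lowering: no change — [kostigda]
  C Medial Vowel Deletion: no change — [kostigda]
  D Nasal Place Assimilation: no change — [kostigda]
  E Word-Final Devoicing: no change — [kostigda]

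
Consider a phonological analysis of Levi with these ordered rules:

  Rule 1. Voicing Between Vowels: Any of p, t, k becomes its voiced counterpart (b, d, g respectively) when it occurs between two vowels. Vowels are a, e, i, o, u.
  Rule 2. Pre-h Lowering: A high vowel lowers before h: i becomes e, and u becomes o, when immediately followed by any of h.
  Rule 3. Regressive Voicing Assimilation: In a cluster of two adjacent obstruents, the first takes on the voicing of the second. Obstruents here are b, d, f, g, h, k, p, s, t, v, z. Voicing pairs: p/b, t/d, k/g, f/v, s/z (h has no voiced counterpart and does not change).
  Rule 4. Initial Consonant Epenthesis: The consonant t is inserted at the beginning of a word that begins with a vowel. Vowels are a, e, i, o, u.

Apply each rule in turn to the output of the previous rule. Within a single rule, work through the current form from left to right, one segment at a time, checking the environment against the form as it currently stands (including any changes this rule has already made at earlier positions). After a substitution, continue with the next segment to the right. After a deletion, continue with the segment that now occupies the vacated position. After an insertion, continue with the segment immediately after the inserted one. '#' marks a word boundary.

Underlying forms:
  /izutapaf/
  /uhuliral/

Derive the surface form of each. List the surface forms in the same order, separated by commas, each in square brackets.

/izutapaf/:
  Rule 1 Voicing Between Vowels: [izutapaf] → [izudabaf]
  Rule 2 Pre-h Lowering: no change — [izudabaf]
  Rule 3 Regressive Voicing Assimilation: no change — [izudabaf]
  Rule 4 Initial Consonant Epenthesis: [izudabaf] → [tizudabaf]
/uhuliral/:
  Rule 1 Voicing Between Vowels: no change — [uhuliral]
  Rule 2 Pre-h Lowering: [uhuliral] → [ohuliral]
  Rule 3 Regressive Voicing Assimilation: no change — [ohuliral]
  Rule 4 Initial Consonant Epenthesis: [ohuliral] → [tohuliral]

[tizudabaf], [tohuliral]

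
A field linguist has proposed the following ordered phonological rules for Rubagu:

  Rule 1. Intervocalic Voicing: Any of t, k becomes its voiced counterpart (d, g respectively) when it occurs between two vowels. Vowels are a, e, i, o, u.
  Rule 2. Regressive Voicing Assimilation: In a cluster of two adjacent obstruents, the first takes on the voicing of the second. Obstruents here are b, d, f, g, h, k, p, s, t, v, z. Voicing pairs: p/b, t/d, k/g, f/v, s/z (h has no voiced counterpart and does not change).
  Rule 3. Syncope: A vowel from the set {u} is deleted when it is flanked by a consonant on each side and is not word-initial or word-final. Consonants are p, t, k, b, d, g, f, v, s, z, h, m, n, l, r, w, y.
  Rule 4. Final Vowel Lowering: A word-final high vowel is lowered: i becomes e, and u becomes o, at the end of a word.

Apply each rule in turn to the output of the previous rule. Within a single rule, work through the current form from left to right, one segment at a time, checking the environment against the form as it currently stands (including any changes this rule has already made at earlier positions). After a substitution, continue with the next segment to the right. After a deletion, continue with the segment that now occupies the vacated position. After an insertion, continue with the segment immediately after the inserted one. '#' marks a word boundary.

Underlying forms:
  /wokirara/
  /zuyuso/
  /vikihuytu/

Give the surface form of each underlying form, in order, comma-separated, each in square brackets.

[wogirara], [zyso], [vigihyto]

/wokirara/:
  Rule 1 Intervocalic Voicing: [wokirara] → [wogirara]
  Rule 2 Regressive Voicing Assimilation: no change — [wogirara]
  Rule 3 Syncope: no change — [wogirara]
  Rule 4 Final Vowel Lowering: no change — [wogirara]
/zuyuso/:
  Rule 1 Intervocalic Voicing: no change — [zuyuso]
  Rule 2 Regressive Voicing Assimilation: no change — [zuyuso]
  Rule 3 Syncope: [zuyuso] → [zyso]
  Rule 4 Final Vowel Lowering: no change — [zyso]
/vikihuytu/:
  Rule 1 Intervocalic Voicing: [vikihuytu] → [vigihuytu]
  Rule 2 Regressive Voicing Assimilation: no change — [vigihuytu]
  Rule 3 Syncope: [vigihuytu] → [vigihytu]
  Rule 4 Final Vowel Lowering: [vigihytu] → [vigihyto]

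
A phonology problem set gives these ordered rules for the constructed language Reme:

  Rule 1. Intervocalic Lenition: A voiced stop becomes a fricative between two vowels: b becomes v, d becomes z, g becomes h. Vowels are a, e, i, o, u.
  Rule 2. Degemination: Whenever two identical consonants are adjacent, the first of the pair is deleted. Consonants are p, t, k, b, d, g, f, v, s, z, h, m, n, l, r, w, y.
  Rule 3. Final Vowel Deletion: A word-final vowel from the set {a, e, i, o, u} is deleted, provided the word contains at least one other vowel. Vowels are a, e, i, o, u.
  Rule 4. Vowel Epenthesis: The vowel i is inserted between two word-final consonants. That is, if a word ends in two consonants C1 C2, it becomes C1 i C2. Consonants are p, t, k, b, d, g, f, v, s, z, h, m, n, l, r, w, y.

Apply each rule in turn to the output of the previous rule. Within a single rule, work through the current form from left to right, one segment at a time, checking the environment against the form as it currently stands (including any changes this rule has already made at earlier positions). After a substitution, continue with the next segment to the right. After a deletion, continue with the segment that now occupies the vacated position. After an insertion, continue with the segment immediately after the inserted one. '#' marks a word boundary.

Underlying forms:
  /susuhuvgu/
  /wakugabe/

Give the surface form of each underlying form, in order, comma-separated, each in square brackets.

[susuhuvig], [wakuhav]

/susuhuvgu/:
  Rule 1 Intervocalic Lenition: no change — [susuhuvgu]
  Rule 2 Degemination: no change — [susuhuvgu]
  Rule 3 Final Vowel Deletion: [susuhuvgu] → [susuhuvg]
  Rule 4 Vowel Epenthesis: [susuhuvg] → [susuhuvig]
/wakugabe/:
  Rule 1 Intervocalic Lenition: [wakugabe] → [wakuhave]
  Rule 2 Degemination: no change — [wakuhave]
  Rule 3 Final Vowel Deletion: [wakuhave] → [wakuhav]
  Rule 4 Vowel Epenthesis: no change — [wakuhav]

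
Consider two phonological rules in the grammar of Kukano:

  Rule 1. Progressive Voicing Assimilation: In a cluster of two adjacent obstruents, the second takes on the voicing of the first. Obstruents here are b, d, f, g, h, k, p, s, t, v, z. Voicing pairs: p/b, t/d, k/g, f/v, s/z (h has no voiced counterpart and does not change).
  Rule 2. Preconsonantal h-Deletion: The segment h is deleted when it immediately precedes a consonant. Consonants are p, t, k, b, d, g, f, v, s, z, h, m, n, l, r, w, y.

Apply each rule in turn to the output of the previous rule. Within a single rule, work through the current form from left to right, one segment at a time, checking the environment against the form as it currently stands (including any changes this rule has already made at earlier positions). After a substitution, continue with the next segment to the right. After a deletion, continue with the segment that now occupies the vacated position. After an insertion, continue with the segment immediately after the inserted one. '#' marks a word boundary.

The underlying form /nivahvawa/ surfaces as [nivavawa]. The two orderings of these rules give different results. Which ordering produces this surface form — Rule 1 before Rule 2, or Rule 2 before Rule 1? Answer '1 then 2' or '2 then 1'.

2 then 1

Order 1 then 2:
  1 Progressive Voicing Assimilation: [nivahvawa] → [nivahfawa]
  2 Preconsonantal h-Deletion: [nivahfawa] → [nivafawa]
  result: [nivafawa]
Order 2 then 1:
  2 Preconsonantal h-Deletion: [nivahvawa] → [nivavawa]
  1 Progressive Voicing Assimilation: no change — [nivavawa]
  result: [nivavawa]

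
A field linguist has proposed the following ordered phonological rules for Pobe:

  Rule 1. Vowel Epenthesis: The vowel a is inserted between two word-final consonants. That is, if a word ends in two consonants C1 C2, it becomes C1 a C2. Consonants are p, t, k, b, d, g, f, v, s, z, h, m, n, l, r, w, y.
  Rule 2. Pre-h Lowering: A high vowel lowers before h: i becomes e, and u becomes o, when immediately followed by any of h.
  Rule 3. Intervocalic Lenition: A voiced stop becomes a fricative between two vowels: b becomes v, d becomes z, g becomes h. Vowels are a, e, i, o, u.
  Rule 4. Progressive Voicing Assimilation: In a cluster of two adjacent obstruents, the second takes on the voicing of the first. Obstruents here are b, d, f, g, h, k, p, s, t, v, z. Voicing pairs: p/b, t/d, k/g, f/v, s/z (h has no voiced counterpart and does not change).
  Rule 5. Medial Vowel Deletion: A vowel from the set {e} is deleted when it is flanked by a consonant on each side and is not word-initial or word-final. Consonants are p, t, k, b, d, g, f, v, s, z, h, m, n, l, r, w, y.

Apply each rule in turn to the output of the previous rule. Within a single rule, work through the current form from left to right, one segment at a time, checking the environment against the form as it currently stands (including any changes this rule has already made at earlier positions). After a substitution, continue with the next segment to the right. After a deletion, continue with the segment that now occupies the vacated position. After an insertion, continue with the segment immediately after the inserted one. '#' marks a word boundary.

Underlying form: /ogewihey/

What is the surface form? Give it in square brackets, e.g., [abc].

[ohwhy]

Rule 1 Vowel Epenthesis: no change — [ogewihey]
Rule 2 Pre-h Lowering: [ogewihey] → [ogewehey]
Rule 3 Intervocalic Lenition: [ogewehey] → [ohewehey]
Rule 4 Progressive Voicing Assimilation: no change — [ohewehey]
Rule 5 Medial Vowel Deletion: [ohewehey] → [ohwhy]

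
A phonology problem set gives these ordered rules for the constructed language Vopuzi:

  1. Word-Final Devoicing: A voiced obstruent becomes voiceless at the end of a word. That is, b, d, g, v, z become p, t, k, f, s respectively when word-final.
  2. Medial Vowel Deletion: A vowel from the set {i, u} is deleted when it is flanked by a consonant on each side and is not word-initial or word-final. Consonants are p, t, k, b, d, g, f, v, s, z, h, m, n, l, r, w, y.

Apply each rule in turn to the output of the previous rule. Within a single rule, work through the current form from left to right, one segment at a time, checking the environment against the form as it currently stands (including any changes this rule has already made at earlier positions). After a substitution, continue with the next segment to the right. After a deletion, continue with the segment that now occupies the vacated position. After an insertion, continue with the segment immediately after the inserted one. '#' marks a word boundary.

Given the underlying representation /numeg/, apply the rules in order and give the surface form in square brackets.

1 Word-Final Devoicing: [numeg] → [numek]
2 Medial Vowel Deletion: [numek] → [nmek]

[nmek]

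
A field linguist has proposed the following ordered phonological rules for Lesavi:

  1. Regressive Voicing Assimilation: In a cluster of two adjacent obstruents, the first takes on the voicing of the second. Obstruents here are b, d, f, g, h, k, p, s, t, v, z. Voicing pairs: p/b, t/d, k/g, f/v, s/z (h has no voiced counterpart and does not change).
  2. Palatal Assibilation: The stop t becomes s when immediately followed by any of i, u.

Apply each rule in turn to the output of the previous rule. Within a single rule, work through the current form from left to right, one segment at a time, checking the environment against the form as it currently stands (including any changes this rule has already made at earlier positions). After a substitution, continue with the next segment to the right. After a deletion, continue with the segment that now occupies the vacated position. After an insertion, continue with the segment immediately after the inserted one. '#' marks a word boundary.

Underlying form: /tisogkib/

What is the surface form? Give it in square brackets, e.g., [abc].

1 Regressive Voicing Assimilation: [tisogkib] → [tisokkib]
2 Palatal Assibilation: [tisokkib] → [sisokkib]

[sisokkib]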